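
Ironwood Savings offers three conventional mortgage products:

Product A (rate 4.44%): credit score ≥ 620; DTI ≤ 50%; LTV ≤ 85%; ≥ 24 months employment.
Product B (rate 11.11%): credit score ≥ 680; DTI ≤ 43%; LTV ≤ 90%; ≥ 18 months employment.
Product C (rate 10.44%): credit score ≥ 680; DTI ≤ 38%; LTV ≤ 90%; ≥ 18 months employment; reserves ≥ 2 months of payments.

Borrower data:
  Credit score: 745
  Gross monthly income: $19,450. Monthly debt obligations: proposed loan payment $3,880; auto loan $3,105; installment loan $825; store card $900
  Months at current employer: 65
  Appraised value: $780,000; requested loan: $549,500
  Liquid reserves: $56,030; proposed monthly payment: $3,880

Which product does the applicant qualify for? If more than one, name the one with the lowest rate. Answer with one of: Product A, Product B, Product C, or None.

Total debts = (3,880 + 3,105 + 825 + 900) = 8,710; DTI = 8,710/19,450 = 44.8%.
LTV = 549,500/780,000 = 70.4%.
Reserves = 56,030/3,880 = 14.4 months.
Product A: score 745 ≥ 620; DTI 44.8% ≤ 50%; LTV 70.4% ≤ 85%; employment 65 ≥ 24 mo → qualifies.
Product B: score 745 ≥ 680; DTI 44.8% > 43%; LTV 70.4% ≤ 90%; employment 65 ≥ 18 mo → does not qualify.
Product C: score 745 ≥ 680; DTI 44.8% > 38%; LTV 70.4% ≤ 90%; employment 65 ≥ 18 mo; reserves 14.4 ≥ 2 mo → does not qualify.

Product A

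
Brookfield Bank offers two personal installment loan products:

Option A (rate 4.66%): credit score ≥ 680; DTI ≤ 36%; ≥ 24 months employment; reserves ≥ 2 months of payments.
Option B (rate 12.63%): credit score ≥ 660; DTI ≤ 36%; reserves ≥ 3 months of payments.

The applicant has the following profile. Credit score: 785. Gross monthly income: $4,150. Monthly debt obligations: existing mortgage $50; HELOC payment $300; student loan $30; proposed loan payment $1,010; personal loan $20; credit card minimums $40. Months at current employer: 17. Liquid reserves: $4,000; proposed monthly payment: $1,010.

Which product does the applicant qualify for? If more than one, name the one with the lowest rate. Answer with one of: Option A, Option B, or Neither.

Total debts = (50 + 300 + 30 + 1,010 + 20 + 40) = 1,450; DTI = 1,450/4,150 = 34.9%.
Reserves = 4,000/1,010 = 4.0 months.
Option A: score 785 ≥ 680; DTI 34.9% ≤ 36%; employment 17 < 24 mo; reserves 4.0 ≥ 2 mo → does not qualify.
Option B: score 785 ≥ 660; DTI 34.9% ≤ 36%; reserves 4.0 ≥ 3 mo → qualifies.

Option B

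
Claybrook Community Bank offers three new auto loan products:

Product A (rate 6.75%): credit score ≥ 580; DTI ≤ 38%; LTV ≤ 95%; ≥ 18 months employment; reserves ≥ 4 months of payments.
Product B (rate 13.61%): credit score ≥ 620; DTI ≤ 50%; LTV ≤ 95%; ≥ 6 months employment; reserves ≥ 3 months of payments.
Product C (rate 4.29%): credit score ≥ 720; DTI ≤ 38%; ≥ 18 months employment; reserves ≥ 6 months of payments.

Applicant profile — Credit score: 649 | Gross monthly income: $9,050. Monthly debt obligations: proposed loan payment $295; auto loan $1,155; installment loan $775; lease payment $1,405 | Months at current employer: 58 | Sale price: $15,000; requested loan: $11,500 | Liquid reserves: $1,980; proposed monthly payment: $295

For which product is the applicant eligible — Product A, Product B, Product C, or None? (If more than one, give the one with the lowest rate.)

Total debts = (295 + 1,155 + 775 + 1,405) = 3,630; DTI = 3,630/9,050 = 40.1%.
LTV = 11,500/15,000 = 76.7%.
Reserves = 1,980/295 = 6.7 months.
Product A: score 649 ≥ 580; DTI 40.1% > 38%; LTV 76.7% ≤ 95%; employment 58 ≥ 18 mo; reserves 6.7 ≥ 4 mo → does not qualify.
Product B: score 649 ≥ 620; DTI 40.1% ≤ 50%; LTV 76.7% ≤ 95%; employment 58 ≥ 6 mo; reserves 6.7 ≥ 3 mo → qualifies.
Product C: score 649 < 720; DTI 40.1% > 38%; employment 58 ≥ 18 mo; reserves 6.7 ≥ 6 mo → does not qualify.

Product B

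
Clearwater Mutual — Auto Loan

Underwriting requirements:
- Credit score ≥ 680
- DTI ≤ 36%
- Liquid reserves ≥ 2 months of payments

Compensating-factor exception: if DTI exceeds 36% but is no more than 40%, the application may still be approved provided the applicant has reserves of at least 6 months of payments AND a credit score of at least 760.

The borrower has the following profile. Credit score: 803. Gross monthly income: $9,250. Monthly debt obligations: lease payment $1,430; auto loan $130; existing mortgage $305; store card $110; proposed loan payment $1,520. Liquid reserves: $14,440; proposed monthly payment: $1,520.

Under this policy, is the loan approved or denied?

Approved

Credit score 803 ≥ 680 (meets base)
Total debts = (1,430 + 130 + 305 + 110 + 1,520) = 3,495. DTI: 3,495 ÷ 9,250 = 37.8%, over the 36% base limit.
Reserves = 14,440/1,520 = 9.5 months ≥ 2
DTI 37.8% is within the 36%–40% exception band; checking compensating factors.
Reserves 9.5 ≥ 6 months; credit score 803 ≥ 760.
Both compensating conditions met → exception applies.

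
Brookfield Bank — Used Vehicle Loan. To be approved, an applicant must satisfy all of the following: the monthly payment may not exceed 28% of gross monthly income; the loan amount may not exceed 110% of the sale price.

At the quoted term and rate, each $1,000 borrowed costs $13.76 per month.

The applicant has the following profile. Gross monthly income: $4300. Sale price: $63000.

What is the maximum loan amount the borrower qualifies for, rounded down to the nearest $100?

$69,300

Payment cap: 28% × $4,300 = $1,204/month.
At $13.76 per $1,000, that supports 1,204/13.76 × 1,000 ≈ $87,500 → $87,500.
LTV cap: 110% × $63,000 = $69,300 → $69,300.
Binding constraint: loan-to-value.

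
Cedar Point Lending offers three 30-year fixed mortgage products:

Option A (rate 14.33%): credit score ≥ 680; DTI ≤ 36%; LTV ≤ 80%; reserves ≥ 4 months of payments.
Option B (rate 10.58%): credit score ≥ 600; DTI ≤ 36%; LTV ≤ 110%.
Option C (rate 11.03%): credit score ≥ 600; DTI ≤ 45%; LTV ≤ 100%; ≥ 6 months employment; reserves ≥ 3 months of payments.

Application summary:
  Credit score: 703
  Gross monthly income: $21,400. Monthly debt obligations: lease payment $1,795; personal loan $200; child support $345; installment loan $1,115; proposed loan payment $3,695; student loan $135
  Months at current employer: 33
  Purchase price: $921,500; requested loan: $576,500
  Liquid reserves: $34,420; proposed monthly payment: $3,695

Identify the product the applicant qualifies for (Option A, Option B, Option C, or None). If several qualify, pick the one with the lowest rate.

Option B

Total debts = (1,795 + 200 + 345 + 1,115 + 3,695 + 135) = 7,285; DTI = 7,285/21,400 = 34%.
LTV = 576,500/921,500 = 62.6%.
Reserves = 34,420/3,695 = 9.3 months.
Option A: score 703 ≥ 680; DTI 34% ≤ 36%; LTV 62.6% ≤ 80%; reserves 9.3 ≥ 4 mo → qualifies.
Option B: score 703 ≥ 600; DTI 34% ≤ 36%; LTV 62.6% ≤ 110% → qualifies.
Option C: score 703 ≥ 600; DTI 34% ≤ 45%; LTV 62.6% ≤ 100%; employment 33 ≥ 6 mo; reserves 9.3 ≥ 3 mo → qualifies.
Qualifying: Option A, Option B, Option C. Lowest rate is 10.58% → Option B.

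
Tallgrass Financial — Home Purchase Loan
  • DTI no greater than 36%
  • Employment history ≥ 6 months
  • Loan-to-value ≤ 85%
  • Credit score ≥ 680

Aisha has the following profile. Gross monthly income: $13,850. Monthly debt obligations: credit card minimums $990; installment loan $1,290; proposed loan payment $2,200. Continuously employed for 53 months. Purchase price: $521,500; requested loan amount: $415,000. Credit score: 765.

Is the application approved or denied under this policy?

Total monthly debts = (990 + 1,290 + 2,200) = 4,480. Debt-to-income = 4,480/13,850 = 32.3% — meets 36% limit
Employment 53 ≥ 6 months
LTV: 415,000 ÷ 521,500 = 79.6%, within 85% cap
Credit score 765 ≥ 680 (meets)
All criteria satisfied.

Approved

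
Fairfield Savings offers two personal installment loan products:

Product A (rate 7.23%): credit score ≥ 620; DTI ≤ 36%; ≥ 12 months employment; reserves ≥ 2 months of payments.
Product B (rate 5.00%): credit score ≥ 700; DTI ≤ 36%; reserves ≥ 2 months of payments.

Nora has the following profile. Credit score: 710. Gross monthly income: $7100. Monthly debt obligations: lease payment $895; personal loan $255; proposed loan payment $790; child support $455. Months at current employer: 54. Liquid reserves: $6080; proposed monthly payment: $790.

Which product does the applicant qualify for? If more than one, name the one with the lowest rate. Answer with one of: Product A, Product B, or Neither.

Product B

Total debts = (895 + 255 + 790 + 455) = 2,395; DTI = 2,395/7,100 = 33.7%.
Reserves = 6,080/790 = 7.7 months.
Product A: score 710 ≥ 620; DTI 33.7% ≤ 36%; employment 54 ≥ 12 mo; reserves 7.7 ≥ 2 mo → qualifies.
Product B: score 710 ≥ 700; DTI 33.7% ≤ 36%; reserves 7.7 ≥ 2 mo → qualifies.
Qualifying: Product A, Product B. Lowest rate is 5.00% → Product B.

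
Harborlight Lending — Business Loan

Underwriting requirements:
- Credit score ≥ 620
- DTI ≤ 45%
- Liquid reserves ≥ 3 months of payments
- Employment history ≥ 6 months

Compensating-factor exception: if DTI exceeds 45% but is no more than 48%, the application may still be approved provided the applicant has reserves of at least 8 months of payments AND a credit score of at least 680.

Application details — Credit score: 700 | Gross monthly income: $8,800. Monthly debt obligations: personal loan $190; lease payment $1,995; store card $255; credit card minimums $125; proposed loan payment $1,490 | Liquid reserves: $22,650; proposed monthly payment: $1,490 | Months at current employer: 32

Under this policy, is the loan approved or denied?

Credit score 700 ≥ 620 (meets base)
Total debts = (190 + 1,995 + 255 + 125 + 1,490) = 4,055. DTI: 4,055 ÷ 8,800 = 46.1%, over the 45% base limit.
Reserves = 22,650/1,490 = 15.2 months ≥ 3
Employment 32 ≥ 6 months
DTI 46.1% is within the 45%–48% exception band; checking compensating factors.
Reserves 15.2 ≥ 8 months; credit score 700 ≥ 680.
Both override conditions satisfied; DTI exception granted.

Approved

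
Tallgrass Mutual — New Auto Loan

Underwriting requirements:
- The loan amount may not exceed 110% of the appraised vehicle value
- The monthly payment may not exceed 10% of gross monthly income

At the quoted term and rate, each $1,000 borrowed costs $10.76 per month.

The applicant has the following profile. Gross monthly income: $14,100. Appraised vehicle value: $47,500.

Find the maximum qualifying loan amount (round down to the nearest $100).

Payment cap: 10% × $14,100 = $1,410/month.
At $10.76 per $1,000, that supports 1,410/10.76 × 1,000 ≈ $131,040 → $131,000.
LTV cap: 110% × $47,500 = $52,250 → $52,200.
Binding constraint: loan-to-value.

$52,200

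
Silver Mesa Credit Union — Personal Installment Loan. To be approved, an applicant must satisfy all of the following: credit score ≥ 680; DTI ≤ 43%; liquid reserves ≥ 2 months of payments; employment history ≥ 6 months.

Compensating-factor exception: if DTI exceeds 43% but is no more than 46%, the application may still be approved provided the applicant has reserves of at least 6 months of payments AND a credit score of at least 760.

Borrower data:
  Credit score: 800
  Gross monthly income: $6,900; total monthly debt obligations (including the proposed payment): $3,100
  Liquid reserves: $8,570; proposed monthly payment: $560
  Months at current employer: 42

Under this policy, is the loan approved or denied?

Approved

Credit score 800 ≥ 680 (meets base)
DTI: 3,100 ÷ 6,900 = 44.9%, over the 43% base limit.
Reserves: 8,570 ÷ 560 = 15.3 months (meets 2-month minimum)
Employment 42 ≥ 6 months
44.9% falls in the override range (43%–46%), so the compensating-factor test applies.
Reserves 15.3 ≥ 6 months; credit score 800 ≥ 760.
Both override conditions satisfied; DTI exception granted.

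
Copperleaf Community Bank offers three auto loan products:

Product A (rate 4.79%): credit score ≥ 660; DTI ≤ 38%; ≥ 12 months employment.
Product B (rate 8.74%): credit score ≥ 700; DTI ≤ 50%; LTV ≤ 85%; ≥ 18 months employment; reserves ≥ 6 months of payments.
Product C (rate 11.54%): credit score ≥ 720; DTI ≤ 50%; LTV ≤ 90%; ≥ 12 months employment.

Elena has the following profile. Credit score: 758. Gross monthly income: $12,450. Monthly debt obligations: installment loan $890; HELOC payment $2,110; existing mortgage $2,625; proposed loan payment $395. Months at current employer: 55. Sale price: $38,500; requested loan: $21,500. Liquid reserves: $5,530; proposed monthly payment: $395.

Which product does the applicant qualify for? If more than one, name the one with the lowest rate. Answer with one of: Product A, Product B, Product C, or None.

Total debts = (890 + 2,110 + 2,625 + 395) = 6,020; DTI = 6,020/12,450 = 48.4%.
LTV = 21,500/38,500 = 55.8%.
Reserves = 5,530/395 = 14.0 months.
Product A: score 758 ≥ 660; DTI 48.4% > 38%; employment 55 ≥ 12 mo → does not qualify.
Product B: score 758 ≥ 700; DTI 48.4% ≤ 50%; LTV 55.8% ≤ 85%; employment 55 ≥ 18 mo; reserves 14.0 ≥ 6 mo → qualifies.
Product C: score 758 ≥ 720; DTI 48.4% ≤ 50%; LTV 55.8% ≤ 90%; employment 55 ≥ 12 mo → qualifies.
Qualifying: Product B, Product C. Lowest rate is 8.74% → Product B.

Product B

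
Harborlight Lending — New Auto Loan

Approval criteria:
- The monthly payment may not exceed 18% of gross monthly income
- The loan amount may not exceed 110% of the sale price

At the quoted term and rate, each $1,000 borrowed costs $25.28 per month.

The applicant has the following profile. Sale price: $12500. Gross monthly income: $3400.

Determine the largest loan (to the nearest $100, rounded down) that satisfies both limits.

$13,700

Payment cap: 18% × $3,400 = $612/month.
At $25.28 per $1,000, that supports 612/25.28 × 1,000 ≈ $24,208 → $24,200.
LTV cap: 110% × $12,500 = $13,750 → $13,700.
Binding constraint: loan-to-value.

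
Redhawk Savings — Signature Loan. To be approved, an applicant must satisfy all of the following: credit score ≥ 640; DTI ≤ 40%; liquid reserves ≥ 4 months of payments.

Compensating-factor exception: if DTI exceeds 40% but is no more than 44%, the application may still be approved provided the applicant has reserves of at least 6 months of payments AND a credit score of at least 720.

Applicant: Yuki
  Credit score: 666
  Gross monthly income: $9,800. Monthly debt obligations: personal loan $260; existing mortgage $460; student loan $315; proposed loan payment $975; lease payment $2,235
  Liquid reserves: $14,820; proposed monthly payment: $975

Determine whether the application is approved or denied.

Credit score 666 ≥ 640 (meets base)
Total debts = (260 + 460 + 315 + 975 + 2,235) = 4,245. DTI: 4,245 ÷ 9,800 = 43.3%, over the 40% base limit.
Reserves: 14,820 ÷ 975 = 15.2 months (meets 4-month minimum)
DTI 43.3% is within the 40%–44% exception band; checking compensating factors.
Reserves 15.2 ≥ 6 months; credit score 666 < 720.
Compensating-factor requirement not fully met.

Denied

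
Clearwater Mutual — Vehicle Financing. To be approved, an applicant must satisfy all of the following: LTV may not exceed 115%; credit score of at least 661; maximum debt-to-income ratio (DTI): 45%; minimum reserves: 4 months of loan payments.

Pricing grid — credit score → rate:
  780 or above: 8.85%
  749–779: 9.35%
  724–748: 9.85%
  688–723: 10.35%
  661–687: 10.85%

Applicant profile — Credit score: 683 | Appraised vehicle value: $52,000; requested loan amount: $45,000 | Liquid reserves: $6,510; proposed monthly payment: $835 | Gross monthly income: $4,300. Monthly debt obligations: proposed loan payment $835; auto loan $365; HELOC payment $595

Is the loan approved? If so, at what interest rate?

Approved at 10.85%

Credit score 683 ≥ 661 (meets minimum)
LTV: 45,000 ÷ 52,000 = 86.5%, within 115% cap
Liquid reserves cover 6,510/835 = 7.8 months — ≥ 4 required
Total monthly debts = (835 + 365 + 595) = 1,795. DTI = 1,795/4,300 = 41.7% ≤ 45%
All requirements met. Score 683 falls in the 661–687 tier → 10.85%.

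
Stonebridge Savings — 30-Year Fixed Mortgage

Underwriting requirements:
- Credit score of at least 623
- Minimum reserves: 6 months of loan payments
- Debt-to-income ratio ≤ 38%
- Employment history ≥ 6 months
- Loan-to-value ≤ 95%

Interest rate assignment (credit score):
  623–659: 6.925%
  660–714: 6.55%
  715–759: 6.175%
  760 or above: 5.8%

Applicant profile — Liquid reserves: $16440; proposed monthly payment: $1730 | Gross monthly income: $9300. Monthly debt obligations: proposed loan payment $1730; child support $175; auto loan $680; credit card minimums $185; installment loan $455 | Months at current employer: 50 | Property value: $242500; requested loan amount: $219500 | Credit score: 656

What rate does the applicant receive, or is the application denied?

Approved at 6.925%

Credit score 656 ≥ 623 (meets minimum)
Reserves = 16,440/1,730 = 9.5 months ≥ 6
Total monthly debts = (1,730 + 175 + 680 + 185 + 455) = 3,225. DTI = 3,225/9,300 = 34.7% ≤ 38%
Employment 50 ≥ 6 months
Loan-to-value = 219,500/242,500 = 90.5% — pass (95% max)
All requirements met. Score 656 falls in the 623–659 tier → 6.925%.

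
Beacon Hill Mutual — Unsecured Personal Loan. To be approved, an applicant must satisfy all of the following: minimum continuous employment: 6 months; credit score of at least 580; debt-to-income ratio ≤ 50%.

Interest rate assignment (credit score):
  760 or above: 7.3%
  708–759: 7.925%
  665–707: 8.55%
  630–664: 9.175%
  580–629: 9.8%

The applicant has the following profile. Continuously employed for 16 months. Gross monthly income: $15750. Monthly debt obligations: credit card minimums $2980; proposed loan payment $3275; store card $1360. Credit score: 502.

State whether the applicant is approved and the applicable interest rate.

Denied

Credit score 502 < 580 (below minimum)
Employment 16 ≥ 6 months
Total monthly debts = (2,980 + 3,275 + 1,360) = 7,615. DTI: 7,615 ÷ 15,750 = 48.3%, within the 50% cap
Not all requirements met → denied.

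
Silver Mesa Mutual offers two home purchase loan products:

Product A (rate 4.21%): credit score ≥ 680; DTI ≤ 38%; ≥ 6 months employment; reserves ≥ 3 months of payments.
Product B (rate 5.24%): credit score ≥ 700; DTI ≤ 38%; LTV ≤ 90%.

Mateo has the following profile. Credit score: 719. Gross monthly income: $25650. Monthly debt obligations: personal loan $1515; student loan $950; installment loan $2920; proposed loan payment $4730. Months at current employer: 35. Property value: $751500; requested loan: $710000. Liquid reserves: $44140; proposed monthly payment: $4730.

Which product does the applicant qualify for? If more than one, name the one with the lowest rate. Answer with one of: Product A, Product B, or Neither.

Neither

Total debts = (1,515 + 950 + 2,920 + 4,730) = 10,115; DTI = 10,115/25,650 = 39.4%.
LTV = 710,000/751,500 = 94.5%.
Reserves = 44,140/4,730 = 9.3 months.
Product A: score 719 ≥ 680; DTI 39.4% > 38%; employment 35 ≥ 6 mo; reserves 9.3 ≥ 3 mo → does not qualify.
Product B: score 719 ≥ 700; DTI 39.4% > 38%; LTV 94.5% > 90% → does not qualify.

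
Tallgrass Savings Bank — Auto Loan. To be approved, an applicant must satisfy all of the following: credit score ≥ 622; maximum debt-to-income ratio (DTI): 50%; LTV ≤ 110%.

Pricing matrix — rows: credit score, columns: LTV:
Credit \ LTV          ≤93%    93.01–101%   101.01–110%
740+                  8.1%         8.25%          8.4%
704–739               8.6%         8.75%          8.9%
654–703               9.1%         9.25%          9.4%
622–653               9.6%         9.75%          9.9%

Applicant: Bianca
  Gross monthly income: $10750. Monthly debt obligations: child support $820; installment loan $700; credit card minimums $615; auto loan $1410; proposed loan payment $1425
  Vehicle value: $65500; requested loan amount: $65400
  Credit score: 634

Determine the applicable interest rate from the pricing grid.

Credit score 634 ≥ 622; Total monthly debts = (820 + 700 + 615 + 1,410 + 1,425) = 4,970. Debt-to-income = 4,970/10,750 = 46.2% — meets 50% limit
Loan-to-value = 65,400/65,500 = 99.8% — pass (110% max)
Row: 634 falls in 622–653. Column: 99.8% falls in 93.01–101%. Rate = 9.75%.

9.75%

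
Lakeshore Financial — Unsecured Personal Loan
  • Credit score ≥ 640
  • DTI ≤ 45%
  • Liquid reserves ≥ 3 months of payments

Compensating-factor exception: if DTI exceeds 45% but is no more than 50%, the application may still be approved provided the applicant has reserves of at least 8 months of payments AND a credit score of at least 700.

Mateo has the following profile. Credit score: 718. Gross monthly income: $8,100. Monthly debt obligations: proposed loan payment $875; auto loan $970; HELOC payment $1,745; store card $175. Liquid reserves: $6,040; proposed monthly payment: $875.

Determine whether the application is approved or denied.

Credit score 718 ≥ 640 (meets base)
Total debts = (875 + 970 + 1,745 + 175) = 3,765. DTI: 3,765 ÷ 8,100 = 46.5%, over the 45% base limit.
Reserves = 6,040/875 = 6.9 months ≥ 3
46.5% falls in the override range (45%–50%), so the compensating-factor test applies.
Reserves 6.9 < 8 months; credit score 718 ≥ 700.
Override conditions not both satisfied; exception does not apply.

Denied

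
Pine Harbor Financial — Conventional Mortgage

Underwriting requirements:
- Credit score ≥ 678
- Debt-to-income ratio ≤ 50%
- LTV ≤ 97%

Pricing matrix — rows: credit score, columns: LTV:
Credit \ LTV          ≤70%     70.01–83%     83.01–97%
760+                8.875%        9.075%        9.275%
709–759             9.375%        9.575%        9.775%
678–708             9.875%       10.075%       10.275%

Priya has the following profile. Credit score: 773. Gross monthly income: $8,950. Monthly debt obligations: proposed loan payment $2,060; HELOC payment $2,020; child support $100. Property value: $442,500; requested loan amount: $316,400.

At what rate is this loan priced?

Credit score 773 ≥ 678; Total monthly debts = (2,060 + 2,020 + 100) = 4,180. DTI = 4,180/8,950 = 46.7% ≤ 50%
LTV: 316,400 ÷ 442,500 = 71.5%, within 97% cap
Credit 773 → row 760+; LTV 71.5% → column 70.01–83%. Grid cell → 9.075%.

9.075%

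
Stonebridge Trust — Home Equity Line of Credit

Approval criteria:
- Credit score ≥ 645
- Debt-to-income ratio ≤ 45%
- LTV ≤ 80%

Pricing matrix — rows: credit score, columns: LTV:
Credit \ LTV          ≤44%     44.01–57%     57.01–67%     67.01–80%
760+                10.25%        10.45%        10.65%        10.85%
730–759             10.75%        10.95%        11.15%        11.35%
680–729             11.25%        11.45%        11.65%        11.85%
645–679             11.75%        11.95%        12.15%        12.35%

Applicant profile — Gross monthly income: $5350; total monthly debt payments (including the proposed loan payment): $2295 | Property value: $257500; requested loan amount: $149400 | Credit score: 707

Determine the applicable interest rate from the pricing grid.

Credit score 707 ≥ 645; Debt-to-income = 2,295/5,350 = 42.9% — meets 45% limit
Loan-to-value = 149,400/257,500 = 58% — pass (80% max)
Row: 707 falls in 680–729. Column: 58% falls in 57.01–67%. Rate = 11.65%.

11.65%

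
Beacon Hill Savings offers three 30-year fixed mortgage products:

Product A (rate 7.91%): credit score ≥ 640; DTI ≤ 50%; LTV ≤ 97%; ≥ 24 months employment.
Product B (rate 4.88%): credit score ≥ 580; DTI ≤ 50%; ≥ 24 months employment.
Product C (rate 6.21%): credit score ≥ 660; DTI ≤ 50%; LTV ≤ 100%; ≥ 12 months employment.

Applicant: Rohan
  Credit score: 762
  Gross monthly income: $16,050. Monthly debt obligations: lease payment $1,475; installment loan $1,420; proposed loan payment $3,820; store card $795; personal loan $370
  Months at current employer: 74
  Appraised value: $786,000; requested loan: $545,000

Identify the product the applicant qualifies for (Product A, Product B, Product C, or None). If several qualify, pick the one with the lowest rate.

Product B

Total debts = (1,475 + 1,420 + 3,820 + 795 + 370) = 7,880; DTI = 7,880/16,050 = 49.1%.
LTV = 545,000/786,000 = 69.3%.
Product A: score 762 ≥ 640; DTI 49.1% ≤ 50%; LTV 69.3% ≤ 97%; employment 74 ≥ 24 mo → qualifies.
Product B: score 762 ≥ 580; DTI 49.1% ≤ 50%; employment 74 ≥ 24 mo → qualifies.
Product C: score 762 ≥ 660; DTI 49.1% ≤ 50%; LTV 69.3% ≤ 100%; employment 74 ≥ 12 mo → qualifies.
Qualifying: Product A, Product B, Product C. Lowest rate is 4.88% → Product B.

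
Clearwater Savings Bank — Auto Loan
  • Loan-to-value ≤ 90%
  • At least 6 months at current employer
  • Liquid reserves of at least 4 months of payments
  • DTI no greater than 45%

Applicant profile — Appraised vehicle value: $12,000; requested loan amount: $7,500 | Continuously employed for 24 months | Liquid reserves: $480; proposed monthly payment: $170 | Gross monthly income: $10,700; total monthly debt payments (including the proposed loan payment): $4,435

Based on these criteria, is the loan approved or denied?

LTV = 7,500/12,000 = 62.5% ≤ 90%
Employment 24 ≥ 6 months
Reserves: 480 ÷ 170 = 2.8 months (below 4-month minimum)
Debt-to-income = 4,435/10,700 = 41.4% — meets 45% limit
Fails on reserves.

Denied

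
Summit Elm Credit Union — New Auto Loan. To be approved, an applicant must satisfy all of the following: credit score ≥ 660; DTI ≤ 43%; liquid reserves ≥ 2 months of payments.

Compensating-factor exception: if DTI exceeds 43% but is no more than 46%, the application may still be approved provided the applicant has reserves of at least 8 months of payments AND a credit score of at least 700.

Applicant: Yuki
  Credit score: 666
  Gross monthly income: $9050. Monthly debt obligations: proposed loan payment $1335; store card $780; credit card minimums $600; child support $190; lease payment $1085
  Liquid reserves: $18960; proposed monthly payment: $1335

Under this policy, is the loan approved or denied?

Credit score 666 ≥ 660 (meets base)
Total debts = (1,335 + 780 + 600 + 190 + 1,085) = 3,990. DTI = 3,990/9,050 = 44.1% > 43% — standard DTI limit exceeded.
Reserves: 18,960 ÷ 1,335 = 14.2 months (meets 2-month minimum)
44.1% falls in the override range (43%–46%), so the compensating-factor test applies.
Override check — reserves: 14.2 mo (ok); score: 666 (below 700).
Override conditions not both satisfied; exception does not apply.

Denied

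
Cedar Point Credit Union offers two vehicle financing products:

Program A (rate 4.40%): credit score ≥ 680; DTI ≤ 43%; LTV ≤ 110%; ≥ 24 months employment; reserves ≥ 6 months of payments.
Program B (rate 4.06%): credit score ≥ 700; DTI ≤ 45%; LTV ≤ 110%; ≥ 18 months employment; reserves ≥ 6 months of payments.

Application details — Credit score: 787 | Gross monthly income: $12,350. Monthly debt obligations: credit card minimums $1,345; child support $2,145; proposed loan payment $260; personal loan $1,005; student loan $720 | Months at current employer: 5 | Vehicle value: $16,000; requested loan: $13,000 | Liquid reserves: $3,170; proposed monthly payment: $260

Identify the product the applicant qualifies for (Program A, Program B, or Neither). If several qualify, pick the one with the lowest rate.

Total debts = (1,345 + 2,145 + 260 + 1,005 + 720) = 5,475; DTI = 5,475/12,350 = 44.3%.
LTV = 13,000/16,000 = 81.2%.
Reserves = 3,170/260 = 12.2 months.
Program A: score 787 ≥ 680; DTI 44.3% > 43%; LTV 81.2% ≤ 110%; employment 5 < 24 mo; reserves 12.2 ≥ 6 mo → does not qualify.
Program B: score 787 ≥ 700; DTI 44.3% ≤ 45%; LTV 81.2% ≤ 110%; employment 5 < 18 mo; reserves 12.2 ≥ 6 mo → does not qualify.

Neither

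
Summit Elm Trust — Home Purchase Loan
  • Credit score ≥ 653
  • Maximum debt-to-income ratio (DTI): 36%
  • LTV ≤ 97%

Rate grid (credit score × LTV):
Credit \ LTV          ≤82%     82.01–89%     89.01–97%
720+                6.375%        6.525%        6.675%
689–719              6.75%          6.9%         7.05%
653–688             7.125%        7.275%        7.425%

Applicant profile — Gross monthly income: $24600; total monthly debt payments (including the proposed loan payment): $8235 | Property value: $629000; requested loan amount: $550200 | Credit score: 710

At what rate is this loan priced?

6.9%

Credit score 710 ≥ 653; DTI = 8,235/24,600 = 33.5% ≤ 36%
LTV: 550,200 ÷ 629,000 = 87.5%, within 97% cap
Row: 710 falls in 689–719. Column: 87.5% falls in 82.01–89%. Rate = 6.9%.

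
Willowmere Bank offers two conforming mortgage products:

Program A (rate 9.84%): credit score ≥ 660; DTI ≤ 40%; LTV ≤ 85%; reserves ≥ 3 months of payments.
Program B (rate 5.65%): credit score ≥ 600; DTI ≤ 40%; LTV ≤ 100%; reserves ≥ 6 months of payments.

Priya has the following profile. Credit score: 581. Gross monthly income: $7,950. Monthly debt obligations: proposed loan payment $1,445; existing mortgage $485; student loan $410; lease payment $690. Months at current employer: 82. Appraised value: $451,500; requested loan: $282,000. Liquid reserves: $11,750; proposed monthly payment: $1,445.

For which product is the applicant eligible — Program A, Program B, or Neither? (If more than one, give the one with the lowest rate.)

Total debts = (1,445 + 485 + 410 + 690) = 3,030; DTI = 3,030/7,950 = 38.1%.
LTV = 282,000/451,500 = 62.5%.
Reserves = 11,750/1,445 = 8.1 months.
Program A: score 581 < 660; DTI 38.1% ≤ 40%; LTV 62.5% ≤ 85%; reserves 8.1 ≥ 3 mo → does not qualify.
Program B: score 581 < 600; DTI 38.1% ≤ 40%; LTV 62.5% ≤ 100%; reserves 8.1 ≥ 6 mo → does not qualify.

Neither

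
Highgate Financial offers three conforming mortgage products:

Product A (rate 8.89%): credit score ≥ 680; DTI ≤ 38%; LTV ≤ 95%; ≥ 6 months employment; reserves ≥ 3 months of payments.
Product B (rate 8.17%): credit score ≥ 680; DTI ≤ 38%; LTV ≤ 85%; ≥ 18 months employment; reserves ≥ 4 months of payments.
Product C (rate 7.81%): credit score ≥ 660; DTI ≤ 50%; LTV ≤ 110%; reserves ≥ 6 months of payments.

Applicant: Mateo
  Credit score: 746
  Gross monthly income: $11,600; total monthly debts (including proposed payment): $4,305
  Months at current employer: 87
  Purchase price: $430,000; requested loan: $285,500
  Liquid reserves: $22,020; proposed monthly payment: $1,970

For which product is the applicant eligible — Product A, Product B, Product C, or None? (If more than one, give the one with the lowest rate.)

DTI = 4,305/11,600 = 37.1%.
LTV = 285,500/430,000 = 66.4%.
Reserves = 22,020/1,970 = 11.2 months.
Product A: score 746 ≥ 680; DTI 37.1% ≤ 38%; LTV 66.4% ≤ 95%; employment 87 ≥ 6 mo; reserves 11.2 ≥ 3 mo → qualifies.
Product B: score 746 ≥ 680; DTI 37.1% ≤ 38%; LTV 66.4% ≤ 85%; employment 87 ≥ 18 mo; reserves 11.2 ≥ 4 mo → qualifies.
Product C: score 746 ≥ 660; DTI 37.1% ≤ 50%; LTV 66.4% ≤ 110%; reserves 11.2 ≥ 6 mo → qualifies.
Qualifying: Product A, Product B, Product C. Lowest rate is 7.81% → Product C.

Product C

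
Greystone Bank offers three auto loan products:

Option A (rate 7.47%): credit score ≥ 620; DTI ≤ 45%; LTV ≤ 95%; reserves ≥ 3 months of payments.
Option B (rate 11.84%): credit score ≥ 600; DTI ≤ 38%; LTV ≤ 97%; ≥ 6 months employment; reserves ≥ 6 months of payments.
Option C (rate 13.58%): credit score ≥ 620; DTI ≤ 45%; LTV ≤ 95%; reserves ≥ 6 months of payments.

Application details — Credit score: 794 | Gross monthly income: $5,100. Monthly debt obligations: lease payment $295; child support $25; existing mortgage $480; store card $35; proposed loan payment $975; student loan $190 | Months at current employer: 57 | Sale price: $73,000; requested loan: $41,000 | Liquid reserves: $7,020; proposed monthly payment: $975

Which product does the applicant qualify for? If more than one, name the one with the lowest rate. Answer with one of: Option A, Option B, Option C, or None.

Option A

Total debts = (295 + 25 + 480 + 35 + 975 + 190) = 2,000; DTI = 2,000/5,100 = 39.2%.
LTV = 41,000/73,000 = 56.2%.
Reserves = 7,020/975 = 7.2 months.
Option A: score 794 ≥ 620; DTI 39.2% ≤ 45%; LTV 56.2% ≤ 95%; reserves 7.2 ≥ 3 mo → qualifies.
Option B: score 794 ≥ 600; DTI 39.2% > 38%; LTV 56.2% ≤ 97%; employment 57 ≥ 6 mo; reserves 7.2 ≥ 6 mo → does not qualify.
Option C: score 794 ≥ 620; DTI 39.2% ≤ 45%; LTV 56.2% ≤ 95%; reserves 7.2 ≥ 6 mo → qualifies.
Qualifying: Option A, Option C. Lowest rate is 7.47% → Option A.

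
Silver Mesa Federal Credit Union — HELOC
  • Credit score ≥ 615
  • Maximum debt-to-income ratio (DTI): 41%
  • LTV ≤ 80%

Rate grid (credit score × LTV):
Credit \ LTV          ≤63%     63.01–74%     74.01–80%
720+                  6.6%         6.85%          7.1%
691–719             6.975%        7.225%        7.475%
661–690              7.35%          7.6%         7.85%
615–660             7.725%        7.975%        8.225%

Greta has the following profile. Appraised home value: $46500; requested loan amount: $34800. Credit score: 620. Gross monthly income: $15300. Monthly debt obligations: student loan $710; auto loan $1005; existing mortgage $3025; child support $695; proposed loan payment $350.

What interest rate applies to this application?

Credit score 620 ≥ 615; Total monthly debts = (710 + 1,005 + 3,025 + 695 + 350) = 5,785. DTI = 5,785/15,300 = 37.8% ≤ 41%
LTV: 34,800 ÷ 46,500 = 74.8%, within 80% cap
Row: 620 falls in 615–660. Column: 74.8% falls in 74.01–80%. Rate = 8.225%.

8.225%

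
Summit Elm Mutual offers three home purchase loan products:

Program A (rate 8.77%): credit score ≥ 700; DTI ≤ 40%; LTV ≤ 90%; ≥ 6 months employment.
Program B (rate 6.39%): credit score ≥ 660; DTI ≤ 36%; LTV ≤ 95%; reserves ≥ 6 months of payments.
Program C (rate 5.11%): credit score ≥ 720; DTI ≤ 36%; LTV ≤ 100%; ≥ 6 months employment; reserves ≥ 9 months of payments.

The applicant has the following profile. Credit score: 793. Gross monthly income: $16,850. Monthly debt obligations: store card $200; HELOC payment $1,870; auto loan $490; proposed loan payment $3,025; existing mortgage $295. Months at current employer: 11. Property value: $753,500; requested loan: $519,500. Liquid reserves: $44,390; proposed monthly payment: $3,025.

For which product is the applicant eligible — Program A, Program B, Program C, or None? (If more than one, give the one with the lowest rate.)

Total debts = (200 + 1,870 + 490 + 3,025 + 295) = 5,880; DTI = 5,880/16,850 = 34.9%.
LTV = 519,500/753,500 = 68.9%.
Reserves = 44,390/3,025 = 14.7 months.
Program A: score 793 ≥ 700; DTI 34.9% ≤ 40%; LTV 68.9% ≤ 90%; employment 11 ≥ 6 mo → qualifies.
Program B: score 793 ≥ 660; DTI 34.9% ≤ 36%; LTV 68.9% ≤ 95%; reserves 14.7 ≥ 6 mo → qualifies.
Program C: score 793 ≥ 720; DTI 34.9% ≤ 36%; LTV 68.9% ≤ 100%; employment 11 ≥ 6 mo; reserves 14.7 ≥ 9 mo → qualifies.
Qualifying: Program A, Program B, Program C. Lowest rate is 5.11% → Program C.

Program C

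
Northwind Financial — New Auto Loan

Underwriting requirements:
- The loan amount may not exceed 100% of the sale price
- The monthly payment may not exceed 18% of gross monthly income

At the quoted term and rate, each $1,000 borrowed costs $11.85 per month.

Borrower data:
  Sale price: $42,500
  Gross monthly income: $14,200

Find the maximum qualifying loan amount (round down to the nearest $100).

Payment cap: 18% × $14,200 = $2,556/month.
At $11.85 per $1,000, that supports 2,556/11.85 × 1,000 ≈ $215,696 → $215,600.
LTV cap: 100% × $42,500 = $42,500 → $42,500.
Binding constraint: loan-to-value.

$42,500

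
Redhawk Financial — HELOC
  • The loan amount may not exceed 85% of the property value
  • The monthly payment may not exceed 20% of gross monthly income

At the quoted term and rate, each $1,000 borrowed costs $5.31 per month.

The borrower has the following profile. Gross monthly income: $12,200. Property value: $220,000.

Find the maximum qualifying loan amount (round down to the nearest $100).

Payment cap: 20% × $12,200 = $2,440/month.
At $5.31 per $1,000, that supports 2,440/5.31 × 1,000 ≈ $459,510 → $459,500.
LTV cap: 85% × $220,000 = $187,000 → $187,000.
Binding constraint: loan-to-value.

$187,000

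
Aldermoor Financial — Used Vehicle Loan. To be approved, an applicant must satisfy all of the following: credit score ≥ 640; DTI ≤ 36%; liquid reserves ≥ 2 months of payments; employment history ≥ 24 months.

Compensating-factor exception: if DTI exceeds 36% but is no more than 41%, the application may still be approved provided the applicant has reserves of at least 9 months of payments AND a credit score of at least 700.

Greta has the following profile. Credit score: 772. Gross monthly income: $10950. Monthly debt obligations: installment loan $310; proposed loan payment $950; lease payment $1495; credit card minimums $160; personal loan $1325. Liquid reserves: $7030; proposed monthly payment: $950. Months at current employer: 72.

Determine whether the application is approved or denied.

Denied

Credit score 772 ≥ 640 (meets base)
Total debts = (310 + 950 + 1,495 + 160 + 1,325) = 4,240. DTI = 4,240/10,950 = 38.7% > 36% — standard DTI limit exceeded.
Liquid reserves cover 7,030/950 = 7.4 months — ≥ 2 required
Employment 72 ≥ 24 months
DTI 38.7% is within the 36%–41% exception band; checking compensating factors.
Reserves 7.4 < 9 months; credit score 772 ≥ 700.
Compensating-factor requirement not fully met.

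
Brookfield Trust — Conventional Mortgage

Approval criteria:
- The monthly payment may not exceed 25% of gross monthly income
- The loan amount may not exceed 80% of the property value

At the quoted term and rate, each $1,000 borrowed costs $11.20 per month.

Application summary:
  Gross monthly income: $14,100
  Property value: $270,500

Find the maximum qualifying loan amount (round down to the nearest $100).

$216,400

Payment cap: 25% × $14,100 = $3,525/month.
At $11.20 per $1,000, that supports 3,525/11.20 × 1,000 ≈ $314,732 → $314,700.
LTV cap: 80% × $270,500 = $216,400 → $216,400.
Binding constraint: loan-to-value.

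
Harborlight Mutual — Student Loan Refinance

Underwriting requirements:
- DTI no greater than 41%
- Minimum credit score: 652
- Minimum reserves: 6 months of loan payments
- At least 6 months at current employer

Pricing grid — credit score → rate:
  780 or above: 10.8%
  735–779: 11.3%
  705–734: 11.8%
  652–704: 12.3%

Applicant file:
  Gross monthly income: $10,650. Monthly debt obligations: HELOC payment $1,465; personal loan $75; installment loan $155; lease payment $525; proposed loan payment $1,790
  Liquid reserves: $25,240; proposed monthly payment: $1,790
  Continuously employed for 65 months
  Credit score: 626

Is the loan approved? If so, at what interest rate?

Denied

Credit score 626 < 652 (below minimum)
Reserves = 25,240/1,790 = 14.1 months ≥ 6
Total monthly debts = (1,465 + 75 + 155 + 525 + 1,790) = 4,010. Debt-to-income = 4,010/10,650 = 37.7% — meets 41% limit
Employment 65 ≥ 6 months
Not all requirements met → denied.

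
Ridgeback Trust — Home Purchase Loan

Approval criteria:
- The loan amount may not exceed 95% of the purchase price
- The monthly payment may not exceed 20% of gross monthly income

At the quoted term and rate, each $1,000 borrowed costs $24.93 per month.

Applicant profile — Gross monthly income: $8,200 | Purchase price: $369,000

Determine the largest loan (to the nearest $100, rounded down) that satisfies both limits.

Payment cap: 20% × $8,200 = $1,640/month.
At $24.93 per $1,000, that supports 1,640/24.93 × 1,000 ≈ $65,784 → $65,700.
LTV cap: 95% × $369,000 = $350,550 → $350,500.
Binding constraint: payment-to-income.

$65,700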